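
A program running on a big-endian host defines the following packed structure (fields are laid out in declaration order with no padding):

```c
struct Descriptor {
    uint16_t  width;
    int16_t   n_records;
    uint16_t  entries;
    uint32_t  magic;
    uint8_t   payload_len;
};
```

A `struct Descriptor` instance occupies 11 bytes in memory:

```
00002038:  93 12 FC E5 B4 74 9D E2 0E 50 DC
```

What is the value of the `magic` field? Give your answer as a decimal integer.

`magic` follows `width` (2 B), `n_records` (2 B), `entries` (2 B), so it starts at offset 2 + 2 + 2 = 6 and occupies 4 bytes.
Bytes at offsets 6..9: 9D E2 0E 50.
Big-endian: lowest address holds the most-significant byte.
The bytes are already most-significant first: 0x9DE20E50.
0x9DE20E50 = 2648837712.

2648837712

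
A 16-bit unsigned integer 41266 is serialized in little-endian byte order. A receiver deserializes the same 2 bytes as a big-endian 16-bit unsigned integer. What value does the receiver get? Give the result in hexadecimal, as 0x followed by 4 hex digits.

0x32A1

41266 in 16-bit hexadecimal is 0xA132.
Stored little-endian, the bytes at ascending addresses are 32 A1.
Read back as big-endian, the last byte is least significant, giving 0x32A1.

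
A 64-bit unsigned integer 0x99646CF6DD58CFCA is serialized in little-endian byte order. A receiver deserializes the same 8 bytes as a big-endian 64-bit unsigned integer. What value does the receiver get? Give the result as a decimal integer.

14613997026185864345

Stored little-endian, the bytes at ascending addresses are CA CF 58 DD F6 6C 64 99.
Read back as big-endian, the last byte is least significant, giving 0xCACF58DDF66C6499.
0xCACF58DDF66C6499 = 14613997026185864345.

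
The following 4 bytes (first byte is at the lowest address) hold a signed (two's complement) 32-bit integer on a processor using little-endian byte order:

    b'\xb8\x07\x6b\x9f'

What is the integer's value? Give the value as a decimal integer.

Little-endian: lowest address holds the least-significant byte.
Reassemble most-significant byte first: 9F 6B 07 B8 → 0x9F6B07B8.
Top bit is set, so as a signed 32-bit value this is 0x9F6B07B8 − 2^32 = -1620375624.

-1620375624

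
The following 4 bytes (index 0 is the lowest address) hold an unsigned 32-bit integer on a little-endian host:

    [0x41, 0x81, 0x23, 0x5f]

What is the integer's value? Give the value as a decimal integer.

Little-endian: lowest address holds the least-significant byte.
Reassemble most-significant byte first: 5F 23 81 41 → 0x5F238141.
0x5F238141 = 1596162369.

1596162369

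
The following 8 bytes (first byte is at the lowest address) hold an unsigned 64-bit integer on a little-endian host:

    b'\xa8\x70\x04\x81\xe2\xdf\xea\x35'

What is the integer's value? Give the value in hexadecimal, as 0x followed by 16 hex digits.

0x35EADFE2810470A8

In little-endian order the low byte comes first in memory.
Reassemble most-significant byte first: 35 EA DF E2 81 04 70 A8 → 0x35EADFE2810470A8.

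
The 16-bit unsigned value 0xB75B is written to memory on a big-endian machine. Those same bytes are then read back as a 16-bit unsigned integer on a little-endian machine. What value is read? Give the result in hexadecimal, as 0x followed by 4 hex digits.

0x5BB7

Stored big-endian, the bytes at ascending addresses are B7 5B.
Read back as little-endian, the first byte is least significant, giving 0x5BB7.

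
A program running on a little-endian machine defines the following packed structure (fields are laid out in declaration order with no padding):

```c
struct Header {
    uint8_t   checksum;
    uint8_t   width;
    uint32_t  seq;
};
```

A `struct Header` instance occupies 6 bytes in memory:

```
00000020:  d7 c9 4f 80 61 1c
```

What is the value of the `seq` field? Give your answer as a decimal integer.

476151887

`seq` follows `checksum` (1 B), `width` (1 B), so it starts at offset 1 + 1 = 2 and occupies 4 bytes.
Bytes at offsets 2..5: 4F 80 61 1C.
In little-endian order the low byte comes first in memory.
Reassemble most-significant byte first: 1C 61 80 4F → 0x1C61804F.
0x1C61804F = 476151887.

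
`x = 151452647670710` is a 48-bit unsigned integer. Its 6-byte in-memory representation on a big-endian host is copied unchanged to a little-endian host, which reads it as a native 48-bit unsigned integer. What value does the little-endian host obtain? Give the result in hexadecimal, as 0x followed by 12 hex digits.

151452647670710 in 48-bit hexadecimal is 0x89BED143C3B6.
Stored big-endian, the bytes at ascending addresses are 89 BE D1 43 C3 B6.
Read back as little-endian, the first byte is least significant, giving 0xB6C343D1BE89.

0xB6C343D1BE89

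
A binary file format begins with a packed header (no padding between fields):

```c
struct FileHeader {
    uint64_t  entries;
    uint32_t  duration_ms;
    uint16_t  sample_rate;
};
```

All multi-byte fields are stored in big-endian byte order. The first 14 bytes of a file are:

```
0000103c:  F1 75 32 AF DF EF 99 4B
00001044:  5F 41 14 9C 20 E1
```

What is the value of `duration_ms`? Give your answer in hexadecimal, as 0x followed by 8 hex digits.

`duration_ms` follows `entries` (8 bytes), so it starts at byte offset 8 and occupies 4 bytes.
Bytes at offsets 8..11: 5F 41 14 9C.
Big-endian: lowest address holds the most-significant byte.
The bytes are already most-significant first: 0x5F41149C.

0x5F41149C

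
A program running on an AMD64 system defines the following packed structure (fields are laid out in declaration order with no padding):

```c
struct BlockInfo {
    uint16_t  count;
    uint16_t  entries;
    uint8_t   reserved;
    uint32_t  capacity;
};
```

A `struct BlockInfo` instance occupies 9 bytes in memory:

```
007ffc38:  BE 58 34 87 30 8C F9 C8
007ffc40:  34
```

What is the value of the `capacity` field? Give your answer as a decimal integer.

`capacity` follows `count` (2 B), `entries` (2 B), `reserved` (1 B), so it starts at offset 2 + 2 + 1 = 5 and occupies 4 bytes.
Bytes at offsets 5..8: 8C F9 C8 34.
Little-endian stores the least-significant byte at the lowest address.
Reassemble most-significant byte first: 34 C8 F9 8C → 0x34C8F98C.
0x34C8F98C = 885586316.

885586316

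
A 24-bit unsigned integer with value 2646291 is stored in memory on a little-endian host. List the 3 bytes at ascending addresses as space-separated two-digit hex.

2646291 in hexadecimal, padded to 24 bits, is 0x286113.
Split into bytes (most-significant first): 28 61 13.
Little-endian stores the least-significant byte at the lowest address.
So at ascending addresses the bytes are 13 61 28.

13 61 28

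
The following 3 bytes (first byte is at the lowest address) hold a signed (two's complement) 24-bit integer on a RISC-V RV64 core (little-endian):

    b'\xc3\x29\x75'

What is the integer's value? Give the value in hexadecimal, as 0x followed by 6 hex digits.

Little-endian: lowest address holds the least-significant byte.
Reassemble most-significant byte first: 75 29 C3 → 0x7529C3.

0x7529C3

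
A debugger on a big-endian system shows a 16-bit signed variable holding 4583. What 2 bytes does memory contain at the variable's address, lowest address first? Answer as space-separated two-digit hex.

4583 in hexadecimal, padded to 16 bits, is 0x11E7.
Split into bytes (most-significant first): 11 E7.
Big-endian: lowest address holds the most-significant byte.
So the memory order matches the most-significant-first order: 11 E7.

11 E7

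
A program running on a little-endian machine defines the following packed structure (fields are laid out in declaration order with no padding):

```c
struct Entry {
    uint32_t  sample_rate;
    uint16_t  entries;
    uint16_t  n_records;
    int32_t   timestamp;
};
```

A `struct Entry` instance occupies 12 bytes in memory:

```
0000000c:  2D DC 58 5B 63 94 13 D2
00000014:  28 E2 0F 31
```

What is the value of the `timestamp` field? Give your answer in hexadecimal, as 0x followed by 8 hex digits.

`timestamp` follows `sample_rate` (4 B), `entries` (2 B), `n_records` (2 B), so it starts at offset 4 + 2 + 2 = 8 and occupies 4 bytes.
Bytes at offsets 8..11: 28 E2 0F 31.
Little-endian stores the least-significant byte at the lowest address.
Reassemble most-significant byte first: 31 0F E2 28 → 0x310FE228.

0x310FE228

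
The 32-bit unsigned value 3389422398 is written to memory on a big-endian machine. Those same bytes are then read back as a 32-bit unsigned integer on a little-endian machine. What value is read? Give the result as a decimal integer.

1048250058

3389422398 in 32-bit hexadecimal is 0xCA067B3E.
Stored big-endian, the bytes at ascending addresses are CA 06 7B 3E.
Read back as little-endian, the first byte is least significant, giving 0x3E7B06CA.
0x3E7B06CA = 1048250058.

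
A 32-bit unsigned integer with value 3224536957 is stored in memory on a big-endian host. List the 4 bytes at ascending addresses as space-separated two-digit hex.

C0 32 87 7D

3224536957 in hexadecimal, padded to 32 bits, is 0xC032877D.
Split into bytes (most-significant first): C0 32 87 7D.
Big-endian: lowest address holds the most-significant byte.
So the memory order matches the most-significant-first order: C0 32 87 7D.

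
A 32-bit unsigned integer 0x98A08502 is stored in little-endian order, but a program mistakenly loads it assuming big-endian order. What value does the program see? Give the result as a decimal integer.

Stored little-endian, the bytes at ascending addresses are 02 85 A0 98.
Read back as big-endian, the last byte is least significant, giving 0x0285A098.
0x0285A098 = 42311832.

42311832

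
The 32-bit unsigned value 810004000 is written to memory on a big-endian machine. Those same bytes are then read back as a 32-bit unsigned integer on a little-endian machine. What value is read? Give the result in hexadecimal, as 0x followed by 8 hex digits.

810004000 in 32-bit hexadecimal is 0x3047AE20.
Stored big-endian, the bytes at ascending addresses are 30 47 AE 20.
Read back as little-endian, the first byte is least significant, giving 0x20AE4730.

0x20AE4730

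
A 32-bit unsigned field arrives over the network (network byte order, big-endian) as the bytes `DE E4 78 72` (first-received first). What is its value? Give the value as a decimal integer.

3739514994

Big-endian stores the most-significant byte at the lowest address.
The bytes are already most-significant first: 0xDEE47872.
0xDEE47872 = 3739514994.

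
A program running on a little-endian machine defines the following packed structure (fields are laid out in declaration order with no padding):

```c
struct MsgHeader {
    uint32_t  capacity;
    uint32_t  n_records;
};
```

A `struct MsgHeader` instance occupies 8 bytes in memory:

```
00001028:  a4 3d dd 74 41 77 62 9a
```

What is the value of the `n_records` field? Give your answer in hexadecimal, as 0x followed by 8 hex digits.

0x9A627741

`n_records` follows `capacity` (4 bytes), so it starts at byte offset 4 and occupies 4 bytes.
Bytes at offsets 4..7: 41 77 62 9A.
In little-endian order the low byte comes first in memory.
Reassemble most-significant byte first: 9A 62 77 41 → 0x9A627741.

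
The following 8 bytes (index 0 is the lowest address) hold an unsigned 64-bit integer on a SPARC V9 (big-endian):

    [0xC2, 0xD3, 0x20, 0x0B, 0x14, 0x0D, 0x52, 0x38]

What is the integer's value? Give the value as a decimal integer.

Big-endian stores the most-significant byte at the lowest address.
The bytes are already most-significant first: 0xC2D3200B140D5238.
0xC2D3200B140D5238 = 14038599695397114424.

14038599695397114424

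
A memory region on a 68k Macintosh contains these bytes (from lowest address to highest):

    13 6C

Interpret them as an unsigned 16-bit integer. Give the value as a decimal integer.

Big-endian: lowest address holds the most-significant byte.
The bytes are already most-significant first: 0x136C.
0x136C = 4972.

4972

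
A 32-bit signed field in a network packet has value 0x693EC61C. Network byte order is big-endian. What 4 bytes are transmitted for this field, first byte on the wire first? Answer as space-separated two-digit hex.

69 3E C6 1C

Split into bytes (most-significant first): 69 3E C6 1C.
Big-endian stores the most-significant byte at the lowest address.
So the memory order matches the most-significant-first order: 69 3E C6 1C.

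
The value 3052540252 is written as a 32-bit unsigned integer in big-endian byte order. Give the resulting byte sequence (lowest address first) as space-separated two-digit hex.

3052540252 in hexadecimal, padded to 32 bits, is 0xB5F2115C.
Split into bytes (most-significant first): B5 F2 11 5C.
In big-endian order the high byte comes first in memory.
So the memory order matches the most-significant-first order: B5 F2 11 5C.

B5 F2 11 5C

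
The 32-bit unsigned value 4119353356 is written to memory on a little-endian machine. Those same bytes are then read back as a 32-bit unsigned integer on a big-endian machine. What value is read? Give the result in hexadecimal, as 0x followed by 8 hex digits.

0x0C5888F5

4119353356 in 32-bit hexadecimal is 0xF588580C.
Stored little-endian, the bytes at ascending addresses are 0C 58 88 F5.
Read back as big-endian, the last byte is least significant, giving 0x0C5888F5.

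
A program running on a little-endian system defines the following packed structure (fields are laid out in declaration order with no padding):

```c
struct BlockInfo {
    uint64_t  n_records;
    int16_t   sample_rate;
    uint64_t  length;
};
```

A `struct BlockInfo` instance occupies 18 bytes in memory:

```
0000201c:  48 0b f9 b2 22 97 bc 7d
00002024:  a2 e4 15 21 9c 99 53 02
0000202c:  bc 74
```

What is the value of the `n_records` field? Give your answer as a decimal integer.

`n_records` is the first field, at byte offset 0, occupying 8 bytes.
Bytes at offsets 0..7: 48 0B F9 B2 22 97 BC 7D.
Little-endian: lowest address holds the least-significant byte.
Reassemble most-significant byte first: 7D BC 97 22 B2 F9 0B 48 → 0x7DBC9722B2F90B48.
0x7DBC9722B2F90B48 = 9060282725649943368.

9060282725649943368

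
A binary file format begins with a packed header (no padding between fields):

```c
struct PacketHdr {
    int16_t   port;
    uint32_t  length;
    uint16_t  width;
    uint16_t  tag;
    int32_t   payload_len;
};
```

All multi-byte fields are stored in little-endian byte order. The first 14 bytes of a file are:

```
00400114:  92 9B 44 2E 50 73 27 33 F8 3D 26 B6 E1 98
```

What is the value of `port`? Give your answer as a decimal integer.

-25710

`port` is the first field, at byte offset 0, occupying 2 bytes.
Bytes at offsets 0..1: 92 9B.
Little-endian stores the least-significant byte at the lowest address.
Reassemble most-significant byte first: 9B 92 → 0x9B92.
Top bit is set, so as a signed 16-bit value this is 0x9B92 − 2^16 = -25710.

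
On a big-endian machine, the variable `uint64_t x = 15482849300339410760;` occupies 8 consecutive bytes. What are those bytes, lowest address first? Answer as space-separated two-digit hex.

15482849300339410760 in hexadecimal, padded to 64 bits, is 0xD6DE216831A2C748.
Split into bytes (most-significant first): D6 DE 21 68 31 A2 C7 48.
Big-endian stores the most-significant byte at the lowest address.
So the memory order matches the most-significant-first order: D6 DE 21 68 31 A2 C7 48.

D6 DE 21 68 31 A2 C7 48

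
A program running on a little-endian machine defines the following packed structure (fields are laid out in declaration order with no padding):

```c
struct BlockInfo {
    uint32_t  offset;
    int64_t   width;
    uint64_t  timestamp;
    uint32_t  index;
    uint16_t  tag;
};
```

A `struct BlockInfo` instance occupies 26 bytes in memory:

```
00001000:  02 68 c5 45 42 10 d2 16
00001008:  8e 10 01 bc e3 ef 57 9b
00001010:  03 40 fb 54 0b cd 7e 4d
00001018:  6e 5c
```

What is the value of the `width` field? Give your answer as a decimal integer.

-4899616717148123070

`width` follows `offset` (4 bytes), so it starts at byte offset 4 and occupies 8 bytes.
Bytes at offsets 4..11: 42 10 D2 16 8E 10 01 BC.
In little-endian order the low byte comes first in memory.
Reassemble most-significant byte first: BC 01 10 8E 16 D2 10 42 → 0xBC01108E16D21042.
Top bit is set, so as a signed 64-bit value this is 0xBC01108E16D21042 − 2^64 = -4899616717148123070.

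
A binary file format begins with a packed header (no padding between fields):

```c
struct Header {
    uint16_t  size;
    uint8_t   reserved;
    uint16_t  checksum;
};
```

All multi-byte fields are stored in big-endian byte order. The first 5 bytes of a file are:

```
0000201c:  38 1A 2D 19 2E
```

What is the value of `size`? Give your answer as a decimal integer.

`size` is the first field, at byte offset 0, occupying 2 bytes.
Bytes at offsets 0..1: 38 1A.
Big-endian: lowest address holds the most-significant byte.
The bytes are already most-significant first: 0x381A.
0x381A = 14362.

14362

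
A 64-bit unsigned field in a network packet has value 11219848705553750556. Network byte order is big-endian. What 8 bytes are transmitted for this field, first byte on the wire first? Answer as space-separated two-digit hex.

11219848705553750556 in hexadecimal, padded to 64 bits, is 0x9BB4E8F3D0285A1C.
Split into bytes (most-significant first): 9B B4 E8 F3 D0 28 5A 1C.
Big-endian stores the most-significant byte at the lowest address.
So the memory order matches the most-significant-first order: 9B B4 E8 F3 D0 28 5A 1C.

9B B4 E8 F3 D0 28 5A 1C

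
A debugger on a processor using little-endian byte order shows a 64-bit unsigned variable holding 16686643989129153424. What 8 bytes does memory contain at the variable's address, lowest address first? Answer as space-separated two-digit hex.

16686643989129153424 in hexadecimal, padded to 64 bits, is 0xE792DE4C69734B90.
Split into bytes (most-significant first): E7 92 DE 4C 69 73 4B 90.
In little-endian order the low byte comes first in memory.
So at ascending addresses the bytes are 90 4B 73 69 4C DE 92 E7.

90 4B 73 69 4C DE 92 E7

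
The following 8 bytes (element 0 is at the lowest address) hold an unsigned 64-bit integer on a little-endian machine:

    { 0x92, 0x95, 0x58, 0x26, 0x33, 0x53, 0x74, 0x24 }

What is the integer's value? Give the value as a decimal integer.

Little-endian: lowest address holds the least-significant byte.
Reassemble most-significant byte first: 24 74 53 33 26 58 95 92 → 0x2474533326589592.
0x2474533326589592 = 2626815961815618962.

2626815961815618962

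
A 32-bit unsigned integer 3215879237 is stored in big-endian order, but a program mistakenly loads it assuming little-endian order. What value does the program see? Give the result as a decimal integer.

1164750527

3215879237 in 32-bit hexadecimal is 0xBFAE6C45.
Stored big-endian, the bytes at ascending addresses are BF AE 6C 45.
Read back as little-endian, the first byte is least significant, giving 0x456CAEBF.
0x456CAEBF = 1164750527.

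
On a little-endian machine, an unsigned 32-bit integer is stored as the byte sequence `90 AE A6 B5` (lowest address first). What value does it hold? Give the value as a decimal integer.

3047599760

Little-endian: lowest address holds the least-significant byte.
Reassemble most-significant byte first: B5 A6 AE 90 → 0xB5A6AE90.
0xB5A6AE90 = 3047599760.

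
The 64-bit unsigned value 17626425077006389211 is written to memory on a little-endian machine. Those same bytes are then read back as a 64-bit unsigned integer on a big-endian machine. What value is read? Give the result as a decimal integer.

15838879510635519476

17626425077006389211 in 64-bit hexadecimal is 0xF49DA437FF00CFDB.
Stored little-endian, the bytes at ascending addresses are DB CF 00 FF 37 A4 9D F4.
Read back as big-endian, the last byte is least significant, giving 0xDBCF00FF37A49DF4.
0xDBCF00FF37A49DF4 = 15838879510635519476.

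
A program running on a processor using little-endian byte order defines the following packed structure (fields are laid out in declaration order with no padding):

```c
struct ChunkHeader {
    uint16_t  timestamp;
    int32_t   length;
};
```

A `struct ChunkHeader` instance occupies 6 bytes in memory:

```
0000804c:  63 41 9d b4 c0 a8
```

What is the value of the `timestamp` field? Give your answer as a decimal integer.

`timestamp` is the first field, at byte offset 0, occupying 2 bytes.
Bytes at offsets 0..1: 63 41.
Little-endian: lowest address holds the least-significant byte.
Reassemble most-significant byte first: 41 63 → 0x4163.
0x4163 = 16739.

16739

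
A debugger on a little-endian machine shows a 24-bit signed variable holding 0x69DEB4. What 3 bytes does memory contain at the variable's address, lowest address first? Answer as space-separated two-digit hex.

Split into bytes (most-significant first): 69 DE B4.
In little-endian order the low byte comes first in memory.
So at ascending addresses the bytes are B4 DE 69.

B4 DE 69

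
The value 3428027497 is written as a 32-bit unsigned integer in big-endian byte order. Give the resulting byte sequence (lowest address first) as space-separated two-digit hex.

CC 53 8C 69

3428027497 in hexadecimal, padded to 32 bits, is 0xCC538C69.
Split into bytes (most-significant first): CC 53 8C 69.
Big-endian stores the most-significant byte at the lowest address.
So the memory order matches the most-significant-first order: CC 53 8C 69.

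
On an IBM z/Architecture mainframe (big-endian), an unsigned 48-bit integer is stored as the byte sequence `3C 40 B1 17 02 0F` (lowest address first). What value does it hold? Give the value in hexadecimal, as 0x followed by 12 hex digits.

In big-endian order the high byte comes first in memory.
The bytes are already most-significant first: 0x3C40B117020F.

0x3C40B117020F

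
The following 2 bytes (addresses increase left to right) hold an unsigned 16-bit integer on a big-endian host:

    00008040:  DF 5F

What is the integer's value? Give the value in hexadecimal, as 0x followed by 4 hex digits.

0xDF5F

In big-endian order the high byte comes first in memory.
The bytes are already most-significant first: 0xDF5F.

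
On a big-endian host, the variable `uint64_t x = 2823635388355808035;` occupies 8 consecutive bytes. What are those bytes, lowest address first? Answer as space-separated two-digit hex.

2823635388355808035 in hexadecimal, padded to 64 bits, is 0x272F916CEA2B8B23.
Split into bytes (most-significant first): 27 2F 91 6C EA 2B 8B 23.
Big-endian stores the most-significant byte at the lowest address.
So the memory order matches the most-significant-first order: 27 2F 91 6C EA 2B 8B 23.

27 2F 91 6C EA 2B 8B 23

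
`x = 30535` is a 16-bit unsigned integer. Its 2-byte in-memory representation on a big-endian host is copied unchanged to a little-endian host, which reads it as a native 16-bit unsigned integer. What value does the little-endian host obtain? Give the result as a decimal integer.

18295

30535 in 16-bit hexadecimal is 0x7747.
Stored big-endian, the bytes at ascending addresses are 77 47.
Read back as little-endian, the first byte is least significant, giving 0x4777.
0x4777 = 18295.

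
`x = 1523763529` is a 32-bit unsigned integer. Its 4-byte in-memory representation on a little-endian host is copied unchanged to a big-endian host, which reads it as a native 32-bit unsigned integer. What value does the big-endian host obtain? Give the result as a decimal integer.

1237963354

1523763529 in 32-bit hexadecimal is 0x5AD2C949.
Stored little-endian, the bytes at ascending addresses are 49 C9 D2 5A.
Read back as big-endian, the last byte is least significant, giving 0x49C9D25A.
0x49C9D25A = 1237963354.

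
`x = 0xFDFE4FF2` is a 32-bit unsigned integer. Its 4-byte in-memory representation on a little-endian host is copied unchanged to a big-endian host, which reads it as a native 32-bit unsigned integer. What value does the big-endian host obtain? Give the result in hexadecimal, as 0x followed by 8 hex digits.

0xF24FFEFD

Stored little-endian, the bytes at ascending addresses are F2 4F FE FD.
Read back as big-endian, the last byte is least significant, giving 0xF24FFEFD.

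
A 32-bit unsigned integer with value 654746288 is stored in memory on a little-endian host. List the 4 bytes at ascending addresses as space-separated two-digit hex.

B0 A2 06 27

654746288 in hexadecimal, padded to 32 bits, is 0x2706A2B0.
Split into bytes (most-significant first): 27 06 A2 B0.
In little-endian order the low byte comes first in memory.
So at ascending addresses the bytes are B0 A2 06 27.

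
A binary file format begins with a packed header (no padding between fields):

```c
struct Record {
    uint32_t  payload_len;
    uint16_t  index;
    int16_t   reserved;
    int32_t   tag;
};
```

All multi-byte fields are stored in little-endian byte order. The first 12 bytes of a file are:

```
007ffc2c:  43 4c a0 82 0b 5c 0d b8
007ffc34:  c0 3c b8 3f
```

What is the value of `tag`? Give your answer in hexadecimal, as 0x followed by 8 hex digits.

`tag` follows `payload_len` (4 B), `index` (2 B), `reserved` (2 B), so it starts at offset 4 + 2 + 2 = 8 and occupies 4 bytes.
Bytes at offsets 8..11: C0 3C B8 3F.
Little-endian: lowest address holds the least-significant byte.
Reassemble most-significant byte first: 3F B8 3C C0 → 0x3FB83CC0.

0x3FB83CC0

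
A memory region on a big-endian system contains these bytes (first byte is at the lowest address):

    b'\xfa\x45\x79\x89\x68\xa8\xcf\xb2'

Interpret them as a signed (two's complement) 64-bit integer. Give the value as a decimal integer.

-412790159761158222

Big-endian stores the most-significant byte at the lowest address.
The bytes are already most-significant first: 0xFA45798968A8CFB2.
Top bit is set, so as a signed 64-bit value this is 0xFA45798968A8CFB2 − 2^64 = -412790159761158222.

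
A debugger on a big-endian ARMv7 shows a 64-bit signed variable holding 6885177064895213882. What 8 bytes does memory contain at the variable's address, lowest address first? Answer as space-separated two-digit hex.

6885177064895213882 in hexadecimal, padded to 64 bits, is 0x5F8D100FB0BEF13A.
Split into bytes (most-significant first): 5F 8D 10 0F B0 BE F1 3A.
Big-endian: lowest address holds the most-significant byte.
So the memory order matches the most-significant-first order: 5F 8D 10 0F B0 BE F1 3A.

5F 8D 10 0F B0 BE F1 3A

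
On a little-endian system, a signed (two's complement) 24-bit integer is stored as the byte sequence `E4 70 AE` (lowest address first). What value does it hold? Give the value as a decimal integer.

In little-endian order the low byte comes first in memory.
Reassemble most-significant byte first: AE 70 E4 → 0xAE70E4.
Top bit is set, so as a signed 24-bit value this is 0xAE70E4 − 2^24 = -5345052.

-5345052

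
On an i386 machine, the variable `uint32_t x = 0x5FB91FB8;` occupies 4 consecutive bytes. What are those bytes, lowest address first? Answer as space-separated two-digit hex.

Split into bytes (most-significant first): 5F B9 1F B8.
Little-endian stores the least-significant byte at the lowest address.
So at ascending addresses the bytes are B8 1F B9 5F.

B8 1F B9 5F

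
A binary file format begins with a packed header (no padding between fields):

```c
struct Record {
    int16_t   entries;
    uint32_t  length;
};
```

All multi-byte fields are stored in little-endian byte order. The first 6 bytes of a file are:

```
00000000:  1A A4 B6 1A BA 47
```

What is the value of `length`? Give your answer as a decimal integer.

`length` follows `entries` (2 bytes), so it starts at byte offset 2 and occupies 4 bytes.
Bytes at offsets 2..5: B6 1A BA 47.
Little-endian: lowest address holds the least-significant byte.
Reassemble most-significant byte first: 47 BA 1A B6 → 0x47BA1AB6.
0x47BA1AB6 = 1203378870.

1203378870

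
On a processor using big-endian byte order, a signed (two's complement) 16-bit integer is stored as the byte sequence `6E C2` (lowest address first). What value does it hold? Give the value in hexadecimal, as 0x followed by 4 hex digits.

0x6EC2

In big-endian order the high byte comes first in memory.
The bytes are already most-significant first: 0x6EC2.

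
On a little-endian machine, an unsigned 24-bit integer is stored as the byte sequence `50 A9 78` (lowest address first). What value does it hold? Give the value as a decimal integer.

7907664

In little-endian order the low byte comes first in memory.
Reassemble most-significant byte first: 78 A9 50 → 0x78A950.
0x78A950 = 7907664.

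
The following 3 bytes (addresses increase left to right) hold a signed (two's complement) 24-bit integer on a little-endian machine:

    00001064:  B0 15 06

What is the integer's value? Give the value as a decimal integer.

398768

In little-endian order the low byte comes first in memory.
Reassemble most-significant byte first: 06 15 B0 → 0x0615B0.
0x0615B0 = 398768.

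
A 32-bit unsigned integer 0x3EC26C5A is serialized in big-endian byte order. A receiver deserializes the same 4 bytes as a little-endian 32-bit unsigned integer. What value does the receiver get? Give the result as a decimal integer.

Stored big-endian, the bytes at ascending addresses are 3E C2 6C 5A.
Read back as little-endian, the first byte is least significant, giving 0x5A6CC23E.
0x5A6CC23E = 1517077054.

1517077054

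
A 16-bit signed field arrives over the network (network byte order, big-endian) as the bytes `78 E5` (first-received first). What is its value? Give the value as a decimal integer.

In big-endian order the high byte comes first in memory.
The bytes are already most-significant first: 0x78E5.
0x78E5 = 30949.

30949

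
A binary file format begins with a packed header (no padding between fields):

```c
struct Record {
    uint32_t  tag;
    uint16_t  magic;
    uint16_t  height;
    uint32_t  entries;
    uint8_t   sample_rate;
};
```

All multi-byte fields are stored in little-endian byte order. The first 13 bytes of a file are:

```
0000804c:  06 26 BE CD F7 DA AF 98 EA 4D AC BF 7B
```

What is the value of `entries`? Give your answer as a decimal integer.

`entries` follows `tag` (4 B), `magic` (2 B), `height` (2 B), so it starts at offset 4 + 2 + 2 = 8 and occupies 4 bytes.
Bytes at offsets 8..11: EA 4D AC BF.
Little-endian: lowest address holds the least-significant byte.
Reassemble most-significant byte first: BF AC 4D EA → 0xBFAC4DEA.
0xBFAC4DEA = 3215740394.

3215740394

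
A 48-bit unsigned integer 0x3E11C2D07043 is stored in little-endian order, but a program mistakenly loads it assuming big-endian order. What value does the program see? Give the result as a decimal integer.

74151817777470

Stored little-endian, the bytes at ascending addresses are 43 70 D0 C2 11 3E.
Read back as big-endian, the last byte is least significant, giving 0x4370D0C2113E.
0x4370D0C2113E = 74151817777470.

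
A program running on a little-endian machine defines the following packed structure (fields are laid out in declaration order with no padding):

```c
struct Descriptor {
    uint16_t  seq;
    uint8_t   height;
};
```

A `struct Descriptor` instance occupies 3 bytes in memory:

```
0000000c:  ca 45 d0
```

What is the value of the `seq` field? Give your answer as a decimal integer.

`seq` is the first field, at byte offset 0, occupying 2 bytes.
Bytes at offsets 0..1: CA 45.
In little-endian order the low byte comes first in memory.
Reassemble most-significant byte first: 45 CA → 0x45CA.
0x45CA = 17866.

17866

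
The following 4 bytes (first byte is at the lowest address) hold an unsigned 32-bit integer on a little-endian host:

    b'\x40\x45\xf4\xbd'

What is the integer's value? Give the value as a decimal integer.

3186902336

In little-endian order the low byte comes first in memory.
Reassemble most-significant byte first: BD F4 45 40 → 0xBDF44540.
0xBDF44540 = 3186902336.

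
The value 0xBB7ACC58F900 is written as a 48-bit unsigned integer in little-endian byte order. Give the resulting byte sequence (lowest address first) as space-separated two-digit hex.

00 F9 58 CC 7A BB

Split into bytes (most-significant first): BB 7A CC 58 F9 00.
In little-endian order the low byte comes first in memory.
So at ascending addresses the bytes are 00 F9 58 CC 7A BB.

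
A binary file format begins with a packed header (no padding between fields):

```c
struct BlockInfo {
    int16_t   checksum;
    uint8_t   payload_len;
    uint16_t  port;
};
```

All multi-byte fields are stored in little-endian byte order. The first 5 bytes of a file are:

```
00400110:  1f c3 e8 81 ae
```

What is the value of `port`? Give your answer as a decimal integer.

`port` follows `checksum` (2 B), `payload_len` (1 B), so it starts at offset 2 + 1 = 3 and occupies 2 bytes.
Bytes at offsets 3..4: 81 AE.
Little-endian stores the least-significant byte at the lowest address.
Reassemble most-significant byte first: AE 81 → 0xAE81.
0xAE81 = 44673.

44673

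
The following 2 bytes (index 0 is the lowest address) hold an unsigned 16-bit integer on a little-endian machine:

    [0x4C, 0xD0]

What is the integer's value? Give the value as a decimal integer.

Little-endian stores the least-significant byte at the lowest address.
Reassemble most-significant byte first: D0 4C → 0xD04C.
0xD04C = 53324.

53324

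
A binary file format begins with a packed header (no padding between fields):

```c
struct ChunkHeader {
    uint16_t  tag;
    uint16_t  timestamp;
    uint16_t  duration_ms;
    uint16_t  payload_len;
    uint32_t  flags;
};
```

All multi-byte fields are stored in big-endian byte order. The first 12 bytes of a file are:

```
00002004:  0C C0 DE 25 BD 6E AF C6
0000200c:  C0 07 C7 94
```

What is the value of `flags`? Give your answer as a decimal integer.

3221735316

`flags` follows `tag` (2 B), `timestamp` (2 B), `duration_ms` (2 B), `payload_len` (2 B), so it starts at offset 2 + 2 + 2 + 2 = 8 and occupies 4 bytes.
Bytes at offsets 8..11: C0 07 C7 94.
Big-endian: lowest address holds the most-significant byte.
The bytes are already most-significant first: 0xC007C794.
0xC007C794 = 3221735316.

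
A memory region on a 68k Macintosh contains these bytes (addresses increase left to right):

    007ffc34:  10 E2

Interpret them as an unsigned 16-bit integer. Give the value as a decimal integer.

4322

Big-endian: lowest address holds the most-significant byte.
The bytes are already most-significant first: 0x10E2.
0x10E2 = 4322.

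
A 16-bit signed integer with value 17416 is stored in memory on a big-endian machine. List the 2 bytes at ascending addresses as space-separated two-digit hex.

44 08

17416 in hexadecimal, padded to 16 bits, is 0x4408.
Split into bytes (most-significant first): 44 08.
In big-endian order the high byte comes first in memory.
So the memory order matches the most-significant-first order: 44 08.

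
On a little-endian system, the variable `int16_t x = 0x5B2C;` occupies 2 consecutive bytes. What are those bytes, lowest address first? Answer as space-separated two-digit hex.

Split into bytes (most-significant first): 5B 2C.
Little-endian stores the least-significant byte at the lowest address.
So at ascending addresses the bytes are 2C 5B.

2C 5B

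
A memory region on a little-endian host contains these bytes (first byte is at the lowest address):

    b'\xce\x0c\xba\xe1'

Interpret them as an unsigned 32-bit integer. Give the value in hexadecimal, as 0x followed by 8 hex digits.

Little-endian: lowest address holds the least-significant byte.
Reassemble most-significant byte first: E1 BA 0C CE → 0xE1BA0CCE.

0xE1BA0CCE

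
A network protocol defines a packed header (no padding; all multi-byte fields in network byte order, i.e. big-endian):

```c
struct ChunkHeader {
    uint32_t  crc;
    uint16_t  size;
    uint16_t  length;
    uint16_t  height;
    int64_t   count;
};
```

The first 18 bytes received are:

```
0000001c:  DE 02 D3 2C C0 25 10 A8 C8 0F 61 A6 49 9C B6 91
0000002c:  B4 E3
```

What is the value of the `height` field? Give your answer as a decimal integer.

51215

`height` follows `crc` (4 B), `size` (2 B), `length` (2 B), so it starts at offset 4 + 2 + 2 = 8 and occupies 2 bytes.
Bytes at offsets 8..9: C8 0F.
Big-endian stores the most-significant byte at the lowest address.
The bytes are already most-significant first: 0xC80F.
0xC80F = 51215.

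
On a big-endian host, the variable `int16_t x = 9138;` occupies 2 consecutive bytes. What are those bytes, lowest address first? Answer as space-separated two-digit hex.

9138 in hexadecimal, padded to 16 bits, is 0x23B2.
Split into bytes (most-significant first): 23 B2.
In big-endian order the high byte comes first in memory.
So the memory order matches the most-significant-first order: 23 B2.

23 B2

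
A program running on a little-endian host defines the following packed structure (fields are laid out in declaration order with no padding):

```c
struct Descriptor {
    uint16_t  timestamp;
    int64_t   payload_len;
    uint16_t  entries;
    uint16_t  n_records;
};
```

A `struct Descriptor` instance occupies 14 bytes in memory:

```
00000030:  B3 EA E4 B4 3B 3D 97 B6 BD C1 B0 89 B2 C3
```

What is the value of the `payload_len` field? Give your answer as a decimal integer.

`payload_len` follows `timestamp` (2 bytes), so it starts at byte offset 2 and occupies 8 bytes.
Bytes at offsets 2..9: E4 B4 3B 3D 97 B6 BD C1.
Little-endian: lowest address holds the least-significant byte.
Reassemble most-significant byte first: C1 BD B6 97 3D 3B B4 E4 → 0xC1BDB6973D3BB4E4.
Top bit is set, so as a signed 64-bit value this is 0xC1BDB6973D3BB4E4 − 2^64 = -4486228893107505948.

-4486228893107505948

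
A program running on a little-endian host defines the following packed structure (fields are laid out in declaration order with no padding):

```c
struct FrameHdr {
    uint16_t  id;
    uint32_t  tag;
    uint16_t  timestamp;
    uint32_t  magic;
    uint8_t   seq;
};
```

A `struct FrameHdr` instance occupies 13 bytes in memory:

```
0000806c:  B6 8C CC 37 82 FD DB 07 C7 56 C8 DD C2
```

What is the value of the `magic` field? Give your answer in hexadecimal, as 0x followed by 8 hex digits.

0xDDC856C7

`magic` follows `id` (2 B), `tag` (4 B), `timestamp` (2 B), so it starts at offset 2 + 4 + 2 = 8 and occupies 4 bytes.
Bytes at offsets 8..11: C7 56 C8 DD.
Little-endian stores the least-significant byte at the lowest address.
Reassemble most-significant byte first: DD C8 56 C7 → 0xDDC856C7.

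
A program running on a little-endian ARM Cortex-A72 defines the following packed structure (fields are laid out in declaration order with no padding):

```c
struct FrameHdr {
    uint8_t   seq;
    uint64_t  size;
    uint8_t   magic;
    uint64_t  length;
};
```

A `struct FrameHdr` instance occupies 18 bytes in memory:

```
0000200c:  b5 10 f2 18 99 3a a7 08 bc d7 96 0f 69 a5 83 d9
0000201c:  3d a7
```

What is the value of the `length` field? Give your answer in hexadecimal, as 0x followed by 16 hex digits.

`length` follows `seq` (1 B), `size` (8 B), `magic` (1 B), so it starts at offset 1 + 8 + 1 = 10 and occupies 8 bytes.
Bytes at offsets 10..17: 96 0F 69 A5 83 D9 3D A7.
In little-endian order the low byte comes first in memory.
Reassemble most-significant byte first: A7 3D D9 83 A5 69 0F 96 → 0xA73DD983A5690F96.

0xA73DD983A5690F96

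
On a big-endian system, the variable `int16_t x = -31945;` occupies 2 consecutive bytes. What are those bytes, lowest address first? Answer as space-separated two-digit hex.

83 37

Two's complement of -31945 in 16 bits: 31945 = 0x7CC9; invert → 0x8336; add 1 → 0x8337.
Split into bytes (most-significant first): 83 37.
In big-endian order the high byte comes first in memory.
So the memory order matches the most-significant-first order: 83 37.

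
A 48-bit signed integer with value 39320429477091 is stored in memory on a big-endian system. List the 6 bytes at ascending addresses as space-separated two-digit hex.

23 C3 00 3B 3C E3

39320429477091 in hexadecimal, padded to 48 bits, is 0x23C3003B3CE3.
Split into bytes (most-significant first): 23 C3 00 3B 3C E3.
Big-endian stores the most-significant byte at the lowest address.
So the memory order matches the most-significant-first order: 23 C3 00 3B 3C E3.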